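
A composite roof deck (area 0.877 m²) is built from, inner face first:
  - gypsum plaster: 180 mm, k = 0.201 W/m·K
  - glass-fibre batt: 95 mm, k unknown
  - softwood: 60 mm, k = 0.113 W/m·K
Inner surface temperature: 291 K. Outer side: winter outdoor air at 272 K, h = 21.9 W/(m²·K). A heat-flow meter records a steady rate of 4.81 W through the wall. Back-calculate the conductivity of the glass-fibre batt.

k ≈ 0.0477 W/(m·K)

Model the wall as resistances in series:
R_gypsum plaster = L/(kA) = 0.18/(0.201×0.877) = 1.021 K/W
R_softwood = L/(kA) = 0.06/(0.113×0.877) = 0.6054 K/W
R_outer film = 1/(h_o·A) = 1/(21.9×0.877) = 0.05207 K/W
Sum of known resistances R_other = 1.679 K/W
Total R = ΔT/Q = 19/4.81 = 3.95 K/W
R_glass-fibre batt = R_total − R_other = 2.271 K/W
k = L/(R·A) = 0.095/(2.271×0.877)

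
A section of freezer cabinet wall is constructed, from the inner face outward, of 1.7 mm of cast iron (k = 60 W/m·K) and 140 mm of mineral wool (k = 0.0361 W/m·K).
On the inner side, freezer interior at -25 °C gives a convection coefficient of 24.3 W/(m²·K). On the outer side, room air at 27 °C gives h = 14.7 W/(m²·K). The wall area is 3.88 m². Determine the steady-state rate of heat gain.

Q ≈ 50.6 W

Using the resistance-network approach (series):
R_inner film = 1/(h_i·A) = 1/(24.3×3.88) = 0.01061 K/W
R_cast iron = L/(kA) = 0.0017/(60×3.88) = 7.302×10^-6 K/W
R_mineral wool = L/(kA) = 0.14/(0.0361×3.88) = 0.9995 K/W
R_outer film = 1/(h_o·A) = 1/(14.7×3.88) = 0.01753 K/W
R_total = 1.028 K/W
Q = ΔT / R_total = 52 / 1.028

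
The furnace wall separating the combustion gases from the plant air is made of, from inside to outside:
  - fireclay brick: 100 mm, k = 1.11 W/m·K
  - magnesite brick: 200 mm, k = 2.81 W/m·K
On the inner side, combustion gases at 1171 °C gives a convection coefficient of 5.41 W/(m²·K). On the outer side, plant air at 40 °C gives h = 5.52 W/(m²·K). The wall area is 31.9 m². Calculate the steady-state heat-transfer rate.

Q ≈ 68400 W

Using the resistance-network approach (series):
R_inner film = 1/(h_i·A) = 1/(5.41×31.9) = 0.005794 K/W
R_fireclay brick = L/(kA) = 0.1/(1.11×31.9) = 0.002824 K/W
R_magnesite brick = L/(kA) = 0.2/(2.81×31.9) = 0.002231 K/W
R_outer film = 1/(h_o·A) = 1/(5.52×31.9) = 0.005679 K/W
R_total = 0.01653 K/W
Q = ΔT / R_total = 1131 / 0.01653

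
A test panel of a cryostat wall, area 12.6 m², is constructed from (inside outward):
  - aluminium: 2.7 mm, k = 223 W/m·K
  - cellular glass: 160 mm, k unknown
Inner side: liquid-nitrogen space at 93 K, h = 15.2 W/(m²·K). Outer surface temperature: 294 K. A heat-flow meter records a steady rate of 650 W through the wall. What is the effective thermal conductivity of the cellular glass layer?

Using the resistance-network approach (series):
R_inner film = 1/(h_i·A) = 1/(15.2×12.6) = 0.005221 K/W
R_aluminium = L/(kA) = 0.0027/(223×12.6) = 9.609×10^-7 K/W
Sum of known resistances R_other = 0.005222 K/W
Total R = ΔT/Q = 201/650 = 0.3092 K/W
R_cellular glass = R_total − R_other = 0.304 K/W
k = L/(R·A) = 0.16/(0.304×12.6)

k ≈ 0.0418 W/(m·K)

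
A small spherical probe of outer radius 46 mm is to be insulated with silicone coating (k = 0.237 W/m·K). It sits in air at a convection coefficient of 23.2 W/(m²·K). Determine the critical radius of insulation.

r_cr ≈ 20.4 mm

For a sphere r_cr = 2k/h = 2×0.237/23.2
r_cr = 20.4 mm; since the bare radius (46 mm) is above r_cr, any added insulation will reduce heat loss.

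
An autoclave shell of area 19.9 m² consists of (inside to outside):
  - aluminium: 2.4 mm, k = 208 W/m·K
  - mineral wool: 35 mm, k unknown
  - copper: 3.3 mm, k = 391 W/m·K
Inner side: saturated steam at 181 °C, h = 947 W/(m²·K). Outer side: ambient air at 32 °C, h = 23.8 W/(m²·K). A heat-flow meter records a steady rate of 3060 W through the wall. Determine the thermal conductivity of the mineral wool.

k ≈ 0.0378 W/(m·K)

Model the wall as resistances in series:
R_inner film = 1/(h_i·A) = 1/(947×19.9) = 5.306×10^-5 K/W
R_aluminium = L/(kA) = 0.0024/(208×19.9) = 5.798×10^-7 K/W
R_copper = L/(kA) = 0.0033/(391×19.9) = 4.241×10^-7 K/W
R_outer film = 1/(h_o·A) = 1/(23.8×19.9) = 0.002111 K/W
Sum of known resistances R_other = 0.002165 K/W
Total R = ΔT/Q = 149/3060 = 0.04869 K/W
R_mineral wool = R_total − R_other = 0.04653 K/W
k = L/(R·A) = 0.035/(0.04653×19.9)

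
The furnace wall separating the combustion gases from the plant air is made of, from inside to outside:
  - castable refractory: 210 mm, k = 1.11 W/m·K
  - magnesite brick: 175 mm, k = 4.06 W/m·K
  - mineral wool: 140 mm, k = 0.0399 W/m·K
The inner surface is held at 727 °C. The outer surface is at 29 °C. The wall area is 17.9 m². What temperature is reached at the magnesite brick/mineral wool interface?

T ≈ 684 °C

Treating each layer as a thermal resistance in series:
R_castable refractory = L/(kA) = 0.21/(1.11×17.9) = 0.01057 K/W
R_magnesite brick = L/(kA) = 0.175/(4.06×17.9) = 0.002408 K/W
R_mineral wool = L/(kA) = 0.14/(0.0399×17.9) = 0.196 K/W
R_total = 0.209 K/W;  Q = ΔT/R_total = 698/0.209 = 3340 W
T_interface = T_inner − Q·ΣR(inner→interface) = 727 − 3340×0.01298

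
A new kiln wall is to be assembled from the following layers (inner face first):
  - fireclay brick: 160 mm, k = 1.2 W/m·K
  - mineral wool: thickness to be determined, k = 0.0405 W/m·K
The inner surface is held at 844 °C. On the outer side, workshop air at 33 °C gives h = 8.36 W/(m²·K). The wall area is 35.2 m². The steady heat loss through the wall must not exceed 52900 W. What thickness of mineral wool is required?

L ≈ 11.6 mm

Model the wall as resistances in series:
R_fireclay brick = L/(kA) = 0.16/(1.2×35.2) = 0.003788 K/W
R_outer film = 1/(h_o·A) = 1/(8.36×35.2) = 0.003398 K/W
Sum of the known resistances R_other = 0.007186 K/W
Required total resistance R_tot = ΔT/Q_allow = 811/52900 = 0.01533 K/W
R_mineral wool = R_tot − R_other = 0.008145 K/W
L = R·k·A = 0.008145×0.0405×35.2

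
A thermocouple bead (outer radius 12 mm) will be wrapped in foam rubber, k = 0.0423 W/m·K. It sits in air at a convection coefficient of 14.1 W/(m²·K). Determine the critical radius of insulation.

r_cr ≈ 6 mm

For a sphere r_cr = 2k/h = 2×0.0423/14.1
r_cr = 6 mm; since the bare radius (12 mm) is above r_cr, any added insulation will reduce heat loss.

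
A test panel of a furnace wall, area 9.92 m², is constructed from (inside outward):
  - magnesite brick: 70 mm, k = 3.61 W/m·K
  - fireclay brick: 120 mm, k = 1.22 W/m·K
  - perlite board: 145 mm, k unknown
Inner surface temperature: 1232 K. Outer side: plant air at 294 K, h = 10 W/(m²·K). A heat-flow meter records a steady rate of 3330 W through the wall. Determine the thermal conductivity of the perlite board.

Model the wall as resistances in series:
R_magnesite brick = L/(kA) = 0.07/(3.61×9.92) = 0.001955 K/W
R_fireclay brick = L/(kA) = 0.12/(1.22×9.92) = 0.009915 K/W
R_outer film = 1/(h_o·A) = 1/(10×9.92) = 0.01008 K/W
Sum of known resistances R_other = 0.02195 K/W
Total R = ΔT/Q = 938/3330 = 0.2817 K/W
R_perlite board = R_total − R_other = 0.2597 K/W
k = L/(R·A) = 0.145/(0.2597×9.92)

k ≈ 0.0563 W/(m·K)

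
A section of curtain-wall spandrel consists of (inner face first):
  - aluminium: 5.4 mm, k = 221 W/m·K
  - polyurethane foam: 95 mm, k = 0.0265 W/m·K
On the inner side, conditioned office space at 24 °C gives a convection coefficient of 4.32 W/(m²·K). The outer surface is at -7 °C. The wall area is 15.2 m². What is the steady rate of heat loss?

Thermal resistances in series:
R_inner film = 1/(h_i·A) = 1/(4.32×15.2) = 0.01523 K/W
R_aluminium = L/(kA) = 0.0054/(221×15.2) = 1.608×10^-6 K/W
R_polyurethane foam = L/(kA) = 0.095/(0.0265×15.2) = 0.2358 K/W
R_total = 0.2511 K/W
Q = ΔT / R_total = 31 / 0.2511

Q ≈ 123 W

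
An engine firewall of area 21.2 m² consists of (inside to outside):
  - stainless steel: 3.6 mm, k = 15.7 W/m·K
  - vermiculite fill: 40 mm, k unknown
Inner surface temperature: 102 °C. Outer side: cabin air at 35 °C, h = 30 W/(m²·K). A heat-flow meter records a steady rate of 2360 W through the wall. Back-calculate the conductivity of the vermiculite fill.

Thermal resistances in series:
R_stainless steel = L/(kA) = 0.0036/(15.7×21.2) = 1.082×10^-5 K/W
R_outer film = 1/(h_o·A) = 1/(30×21.2) = 0.001572 K/W
Sum of known resistances R_other = 0.001583 K/W
Total R = ΔT/Q = 67/2360 = 0.02839 K/W
R_vermiculite fill = R_total − R_other = 0.02681 K/W
k = L/(R·A) = 0.04/(0.02681×21.2)

k ≈ 0.0704 W/(m·K)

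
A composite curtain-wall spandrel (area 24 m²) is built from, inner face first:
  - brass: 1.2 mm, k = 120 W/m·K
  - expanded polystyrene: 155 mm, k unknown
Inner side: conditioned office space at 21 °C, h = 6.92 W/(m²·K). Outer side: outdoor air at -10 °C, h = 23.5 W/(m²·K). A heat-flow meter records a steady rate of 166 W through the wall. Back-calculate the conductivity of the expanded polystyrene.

Treating each layer as a thermal resistance in series:
R_inner film = 1/(h_i·A) = 1/(6.92×24) = 0.006021 K/W
R_brass = L/(kA) = 0.0012/(120×24) = 4.167×10^-7 K/W
R_outer film = 1/(h_o·A) = 1/(23.5×24) = 0.001773 K/W
Sum of known resistances R_other = 0.007795 K/W
Total R = ΔT/Q = 31/166 = 0.1867 K/W
R_expanded polystyrene = R_total − R_other = 0.179 K/W
k = L/(R·A) = 0.155/(0.179×24)

k ≈ 0.0361 W/(m·K)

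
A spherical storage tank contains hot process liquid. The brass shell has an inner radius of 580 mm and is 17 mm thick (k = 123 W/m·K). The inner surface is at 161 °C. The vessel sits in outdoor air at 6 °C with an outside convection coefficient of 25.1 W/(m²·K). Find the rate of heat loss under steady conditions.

Each spherical layer contributes R = (1/r_i − 1/r_o)/(4πk):
R_brass shell = (1/0.58 − 1/0.597)/(4π×123) = 3.176×10^-5 K/W
R_outer film = 1/(h·4πr_o²) = 1/(25.1×4π×0.597²) = 0.008895 K/W
R_total = 0.008927 K/W
Q = ΔT/R_total = 155/0.008927

Q ≈ 17400 W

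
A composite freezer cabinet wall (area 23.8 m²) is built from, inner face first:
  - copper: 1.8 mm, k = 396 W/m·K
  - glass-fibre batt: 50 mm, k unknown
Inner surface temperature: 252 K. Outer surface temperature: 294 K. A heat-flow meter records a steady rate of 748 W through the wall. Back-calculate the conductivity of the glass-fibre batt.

k ≈ 0.0374 W/(m·K)

Thermal resistances in series:
R_copper = L/(kA) = 0.0018/(396×23.8) = 1.91×10^-7 K/W
Sum of known resistances R_other = 1.91×10^-7 K/W
Total R = ΔT/Q = 42/748 = 0.05615 K/W
R_glass-fibre batt = R_total − R_other = 0.05615 K/W
k = L/(R·A) = 0.05/(0.05615×23.8)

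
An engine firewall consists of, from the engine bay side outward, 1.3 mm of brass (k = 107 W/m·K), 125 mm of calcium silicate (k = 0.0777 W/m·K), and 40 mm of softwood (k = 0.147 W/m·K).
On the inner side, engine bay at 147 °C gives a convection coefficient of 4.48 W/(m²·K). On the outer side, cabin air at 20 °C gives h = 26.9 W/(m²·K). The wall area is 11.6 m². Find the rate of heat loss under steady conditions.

Q ≈ 688 W

Treating each layer as a thermal resistance in series:
R_inner film = 1/(h_i·A) = 1/(4.48×11.6) = 0.01924 K/W
R_brass = L/(kA) = 0.0013/(107×11.6) = 1.047×10^-6 K/W
R_calcium silicate = L/(kA) = 0.125/(0.0777×11.6) = 0.1387 K/W
R_softwood = L/(kA) = 0.04/(0.147×11.6) = 0.02346 K/W
R_outer film = 1/(h_o·A) = 1/(26.9×11.6) = 0.003205 K/W
R_total = 0.1846 K/W
Q = ΔT / R_total = 127 / 0.1846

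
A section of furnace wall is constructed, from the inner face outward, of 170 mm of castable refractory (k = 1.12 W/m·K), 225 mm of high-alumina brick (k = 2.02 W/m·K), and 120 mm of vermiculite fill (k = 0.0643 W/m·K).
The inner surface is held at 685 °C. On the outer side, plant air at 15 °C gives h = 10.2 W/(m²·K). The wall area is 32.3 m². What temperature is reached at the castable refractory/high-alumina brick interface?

T ≈ 639 °C

Using the resistance-network approach (series):
R_castable refractory = L/(kA) = 0.17/(1.12×32.3) = 0.004699 K/W
R_high-alumina brick = L/(kA) = 0.225/(2.02×32.3) = 0.003448 K/W
R_vermiculite fill = L/(kA) = 0.12/(0.0643×32.3) = 0.05778 K/W
R_outer film = 1/(h_o·A) = 1/(10.2×32.3) = 0.003035 K/W
R_total = 0.06896 K/W;  Q = ΔT/R_total = 670/0.06896 = 9716 W
T_interface = T_inner − Q·ΣR(inner→interface) = 685 − 9720×0.004699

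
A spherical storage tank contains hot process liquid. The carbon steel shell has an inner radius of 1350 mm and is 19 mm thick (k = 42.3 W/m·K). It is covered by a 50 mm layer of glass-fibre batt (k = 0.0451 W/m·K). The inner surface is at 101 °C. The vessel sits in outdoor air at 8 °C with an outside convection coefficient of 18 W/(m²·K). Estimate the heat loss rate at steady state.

Spherical conduction: R = (1/r_in − 1/r_out)/(4πk) per layer; series-sum.
R_carbon steel shell = (1/1.35 − 1/1.369)/(4π×42.3) = 1.934×10^-5 K/W
R_glass-fibre batt = (1/1.369 − 1/1.419)/(4π×0.0451) = 0.04541 K/W
R_outer film = 1/(h·4πr_o²) = 1/(18×4π×1.419²) = 0.002196 K/W
R_total = 0.04763 K/W
Q = ΔT/R_total = 93/0.04763

Q ≈ 1950 W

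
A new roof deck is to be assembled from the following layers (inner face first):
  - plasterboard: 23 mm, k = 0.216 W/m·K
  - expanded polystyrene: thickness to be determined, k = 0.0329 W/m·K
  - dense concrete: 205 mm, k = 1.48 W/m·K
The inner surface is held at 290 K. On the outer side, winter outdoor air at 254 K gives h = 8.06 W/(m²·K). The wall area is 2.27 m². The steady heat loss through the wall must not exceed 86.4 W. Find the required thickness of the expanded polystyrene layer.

L ≈ 19 mm

Series thermal resistances:
R_plasterboard = L/(kA) = 0.023/(0.216×2.27) = 0.04691 K/W
R_dense concrete = L/(kA) = 0.205/(1.48×2.27) = 0.06102 K/W
R_outer film = 1/(h_o·A) = 1/(8.06×2.27) = 0.05466 K/W
Sum of the known resistances R_other = 0.1626 K/W
Required total resistance R_tot = ΔT/Q_allow = 36/86.4 = 0.4167 K/W
R_expanded polystyrene = R_tot − R_other = 0.2541 K/W
L = R·k·A = 0.2541×0.0329×2.27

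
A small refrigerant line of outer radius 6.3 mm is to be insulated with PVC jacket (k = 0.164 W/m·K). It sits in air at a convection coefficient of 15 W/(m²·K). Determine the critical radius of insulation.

r_cr ≈ 10.9 mm

For a cylinder r_cr = k/h = 0.164/15
r_cr = 10.9 mm; since the bare radius (6.3 mm) is below r_cr, adding a thin layer of insulation will *increase* heat loss.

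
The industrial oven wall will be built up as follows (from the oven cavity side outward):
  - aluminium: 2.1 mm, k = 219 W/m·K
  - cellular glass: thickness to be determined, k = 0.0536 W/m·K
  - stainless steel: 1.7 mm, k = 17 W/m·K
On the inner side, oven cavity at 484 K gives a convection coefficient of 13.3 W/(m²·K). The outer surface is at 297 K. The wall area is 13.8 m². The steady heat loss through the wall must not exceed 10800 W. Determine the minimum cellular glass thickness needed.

L ≈ 8.77 mm

Treating each layer as a thermal resistance in series:
R_inner film = 1/(h_i·A) = 1/(13.3×13.8) = 0.005448 K/W
R_aluminium = L/(kA) = 0.0021/(219×13.8) = 6.949×10^-7 K/W
R_stainless steel = L/(kA) = 0.0017/(17×13.8) = 7.246×10^-6 K/W
Sum of the known resistances R_other = 0.005456 K/W
Required total resistance R_tot = ΔT/Q_allow = 187/10800 = 0.01731 K/W
R_cellular glass = R_tot − R_other = 0.01186 K/W
L = R·k·A = 0.01186×0.0536×13.8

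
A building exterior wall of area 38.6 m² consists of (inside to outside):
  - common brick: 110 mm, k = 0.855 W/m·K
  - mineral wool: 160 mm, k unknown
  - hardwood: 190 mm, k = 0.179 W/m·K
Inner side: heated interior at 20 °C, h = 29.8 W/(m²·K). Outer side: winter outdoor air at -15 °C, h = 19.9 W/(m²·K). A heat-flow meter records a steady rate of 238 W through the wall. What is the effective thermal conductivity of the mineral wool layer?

Using the resistance-network approach (series):
R_inner film = 1/(h_i·A) = 1/(29.8×38.6) = 8.694×10^-4 K/W
R_common brick = L/(kA) = 0.11/(0.855×38.6) = 0.003333 K/W
R_hardwood = L/(kA) = 0.19/(0.179×38.6) = 0.0275 K/W
R_outer film = 1/(h_o·A) = 1/(19.9×38.6) = 0.001302 K/W
Sum of known resistances R_other = 0.033 K/W
Total R = ΔT/Q = 35/238 = 0.1471 K/W
R_mineral wool = R_total − R_other = 0.1141 K/W
k = L/(R·A) = 0.16/(0.1141×38.6)

k ≈ 0.0363 W/(m·K)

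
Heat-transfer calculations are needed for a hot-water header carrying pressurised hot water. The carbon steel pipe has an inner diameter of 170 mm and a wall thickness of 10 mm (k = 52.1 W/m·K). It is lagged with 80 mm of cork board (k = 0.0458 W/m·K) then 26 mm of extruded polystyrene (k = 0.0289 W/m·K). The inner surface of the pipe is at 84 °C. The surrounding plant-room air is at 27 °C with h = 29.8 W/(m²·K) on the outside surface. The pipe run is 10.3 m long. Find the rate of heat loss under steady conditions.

Q ≈ 202 W

Treating each annulus and film as a series resistance:
R_carbon steel pipe wall = ln(95/85)/(2π×52.1×10.3) = 3.299×10^-5 K/W
R_cork board = ln(175/95)/(2π×0.0458×10.3) = 0.2061 K/W
R_extruded polystyrene = ln(201/175)/(2π×0.0289×10.3) = 0.07406 K/W
R_outer film = 1/(h_o·2πr_oL) = 1/(29.8×2π×0.201×10.3) = 0.00258 K/W
R_total = 0.2828 K/W
Q = ΔT/R_total = 57/0.2828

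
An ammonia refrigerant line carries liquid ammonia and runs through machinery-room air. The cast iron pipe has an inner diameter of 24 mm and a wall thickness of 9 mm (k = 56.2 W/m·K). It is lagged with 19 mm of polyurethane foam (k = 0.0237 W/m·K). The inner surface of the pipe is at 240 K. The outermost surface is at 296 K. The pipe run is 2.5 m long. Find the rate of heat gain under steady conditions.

Q ≈ 32.3 W

For a radial system each layer contributes R = ln(r_out/r_in)/(2πkL); films add R = 1/(hA).
R_cast iron pipe wall = ln(21/12)/(2π×56.2×2.5) = 6.339×10^-4 K/W
R_polyurethane foam = ln(40/21)/(2π×0.0237×2.5) = 1.731 K/W
R_total = 1.731 K/W
Q = ΔT/R_total = 56/1.731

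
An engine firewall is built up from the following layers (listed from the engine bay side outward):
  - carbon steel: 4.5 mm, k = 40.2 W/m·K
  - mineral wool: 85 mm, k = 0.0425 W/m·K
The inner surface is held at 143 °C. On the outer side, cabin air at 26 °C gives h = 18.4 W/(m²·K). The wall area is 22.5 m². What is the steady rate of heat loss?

Q ≈ 1280 W

Thermal resistances in series:
R_carbon steel = L/(kA) = 0.0045/(40.2×22.5) = 4.975×10^-6 K/W
R_mineral wool = L/(kA) = 0.085/(0.0425×22.5) = 0.08889 K/W
R_outer film = 1/(h_o·A) = 1/(18.4×22.5) = 0.002415 K/W
R_total = 0.09131 K/W
Q = ΔT / R_total = 117 / 0.09131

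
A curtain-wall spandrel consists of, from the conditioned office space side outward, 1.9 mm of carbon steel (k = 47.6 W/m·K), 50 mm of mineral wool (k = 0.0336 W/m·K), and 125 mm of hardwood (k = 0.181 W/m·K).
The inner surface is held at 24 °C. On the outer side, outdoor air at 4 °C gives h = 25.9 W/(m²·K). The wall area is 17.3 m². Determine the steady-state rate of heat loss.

Using the resistance-network approach (series):
R_carbon steel = L/(kA) = 0.0019/(47.6×17.3) = 2.307×10^-6 K/W
R_mineral wool = L/(kA) = 0.05/(0.0336×17.3) = 0.08602 K/W
R_hardwood = L/(kA) = 0.125/(0.181×17.3) = 0.03992 K/W
R_outer film = 1/(h_o·A) = 1/(25.9×17.3) = 0.002232 K/W
R_total = 0.1282 K/W
Q = ΔT / R_total = 20 / 0.1282

Q ≈ 156 W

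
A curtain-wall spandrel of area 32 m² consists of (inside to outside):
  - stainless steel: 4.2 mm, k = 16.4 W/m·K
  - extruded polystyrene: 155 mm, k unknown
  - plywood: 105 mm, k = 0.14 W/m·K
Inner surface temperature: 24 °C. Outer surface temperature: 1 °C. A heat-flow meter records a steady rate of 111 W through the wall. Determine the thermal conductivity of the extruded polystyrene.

k ≈ 0.0264 W/(m·K)

Series thermal resistances:
R_stainless steel = L/(kA) = 0.0042/(16.4×32) = 8.003×10^-6 K/W
R_plywood = L/(kA) = 0.105/(0.14×32) = 0.02344 K/W
Sum of known resistances R_other = 0.02345 K/W
Total R = ΔT/Q = 23/111 = 0.2072 K/W
R_extruded polystyrene = R_total − R_other = 0.1838 K/W
k = L/(R·A) = 0.155/(0.1838×32)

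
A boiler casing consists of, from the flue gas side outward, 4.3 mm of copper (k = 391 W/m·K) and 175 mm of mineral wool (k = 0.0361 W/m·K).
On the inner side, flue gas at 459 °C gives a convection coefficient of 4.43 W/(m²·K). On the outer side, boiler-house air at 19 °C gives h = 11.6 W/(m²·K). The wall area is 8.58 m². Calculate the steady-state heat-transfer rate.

Model the wall as resistances in series:
R_inner film = 1/(h_i·A) = 1/(4.43×8.58) = 0.02631 K/W
R_copper = L/(kA) = 0.0043/(391×8.58) = 1.282×10^-6 K/W
R_mineral wool = L/(kA) = 0.175/(0.0361×8.58) = 0.565 K/W
R_outer film = 1/(h_o·A) = 1/(11.6×8.58) = 0.01005 K/W
R_total = 0.6014 K/W
Q = ΔT / R_total = 440 / 0.6014

Q ≈ 732 W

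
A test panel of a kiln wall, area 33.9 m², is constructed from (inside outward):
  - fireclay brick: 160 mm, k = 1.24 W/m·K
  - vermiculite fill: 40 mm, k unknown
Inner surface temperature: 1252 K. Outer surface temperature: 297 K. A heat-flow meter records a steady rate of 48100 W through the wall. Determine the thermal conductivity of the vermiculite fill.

k ≈ 0.0735 W/(m·K)

Series thermal resistances:
R_fireclay brick = L/(kA) = 0.16/(1.24×33.9) = 0.003806 K/W
Sum of known resistances R_other = 0.003806 K/W
Total R = ΔT/Q = 955/48100 = 0.01985 K/W
R_vermiculite fill = R_total − R_other = 0.01605 K/W
k = L/(R·A) = 0.04/(0.01605×33.9)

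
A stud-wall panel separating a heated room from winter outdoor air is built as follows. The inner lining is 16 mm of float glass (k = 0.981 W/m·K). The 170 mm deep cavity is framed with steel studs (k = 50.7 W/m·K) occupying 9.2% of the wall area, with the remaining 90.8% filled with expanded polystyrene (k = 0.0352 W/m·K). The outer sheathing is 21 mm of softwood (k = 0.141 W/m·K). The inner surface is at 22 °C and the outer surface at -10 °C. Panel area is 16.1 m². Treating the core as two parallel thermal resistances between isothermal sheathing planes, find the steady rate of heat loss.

Sheathing layers in series; stud and cavity paths in parallel between them.
R_inner = 0.016/(0.981×16.1) = 0.001013 K/W
R_stud  = 0.17/(50.7×0.092×16.1) = 0.002264 K/W
R_cav   = 0.17/(0.0352×0.908×16.1) = 0.3304 K/W
1/R_core = 1/R_stud + 1/R_cav → R_core = 0.002248 K/W
R_outer = 0.021/(0.141×16.1) = 0.009251 K/W
R_total = 0.01251 K/W
Q = ΔT/R_total = 32/0.01251

Q ≈ 2560 W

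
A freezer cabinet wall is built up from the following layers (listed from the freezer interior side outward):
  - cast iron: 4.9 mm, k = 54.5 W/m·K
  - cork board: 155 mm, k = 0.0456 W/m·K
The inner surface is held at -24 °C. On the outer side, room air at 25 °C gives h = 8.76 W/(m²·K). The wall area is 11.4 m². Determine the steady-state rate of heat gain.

Q ≈ 159 W

Thermal resistances in series:
R_cast iron = L/(kA) = 0.0049/(54.5×11.4) = 7.887×10^-6 K/W
R_cork board = L/(kA) = 0.155/(0.0456×11.4) = 0.2982 K/W
R_outer film = 1/(h_o·A) = 1/(8.76×11.4) = 0.01001 K/W
R_total = 0.3082 K/W
Q = ΔT / R_total = 49 / 0.3082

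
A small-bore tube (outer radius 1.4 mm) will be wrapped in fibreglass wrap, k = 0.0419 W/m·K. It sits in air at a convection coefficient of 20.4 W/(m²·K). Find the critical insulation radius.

r_cr ≈ 2.05 mm

For a cylinder r_cr = k/h = 0.0419/20.4
r_cr = 2.05 mm; since the bare radius (1.4 mm) is below r_cr, adding a thin layer of insulation will *increase* heat loss.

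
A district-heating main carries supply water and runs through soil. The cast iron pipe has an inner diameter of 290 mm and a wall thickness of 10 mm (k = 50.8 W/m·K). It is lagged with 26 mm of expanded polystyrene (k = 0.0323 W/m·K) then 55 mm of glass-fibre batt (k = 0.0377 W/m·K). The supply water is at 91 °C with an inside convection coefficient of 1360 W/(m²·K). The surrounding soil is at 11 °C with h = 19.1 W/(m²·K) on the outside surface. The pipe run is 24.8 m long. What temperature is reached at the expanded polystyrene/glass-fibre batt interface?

T ≈ 59.1 °C

Per-layer cylindrical resistances, series-summed:
R_inner film = 1/(h_i·2πr₁L) = 1/(1360×2π×0.145×24.8) = 3.254×10^-5 K/W
R_cast iron pipe wall = ln(155/145)/(2π×50.8×24.8) = 8.425×10^-6 K/W
R_expanded polystyrene = ln(181/155)/(2π×0.0323×24.8) = 0.03081 K/W
R_glass-fibre batt = ln(236/181)/(2π×0.0377×24.8) = 0.04517 K/W
R_outer film = 1/(h_o·2πr_oL) = 1/(19.1×2π×0.236×24.8) = 0.001424 K/W
R_total = 0.07744 K/W
Q = ΔT/R_total = 80/0.07744
Q = 1030 W
T_interface = T_inner − Q·ΣR(inner→interface) = 91 − 1030×0.03085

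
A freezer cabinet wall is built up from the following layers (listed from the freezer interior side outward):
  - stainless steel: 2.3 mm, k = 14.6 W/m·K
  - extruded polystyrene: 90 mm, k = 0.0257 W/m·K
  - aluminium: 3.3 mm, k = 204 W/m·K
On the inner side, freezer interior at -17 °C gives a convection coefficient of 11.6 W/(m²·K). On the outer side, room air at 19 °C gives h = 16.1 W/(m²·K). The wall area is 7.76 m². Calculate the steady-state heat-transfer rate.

Q ≈ 76.5 W

Thermal resistances in series:
R_inner film = 1/(h_i·A) = 1/(11.6×7.76) = 0.01111 K/W
R_stainless steel = L/(kA) = 0.0023/(14.6×7.76) = 2.03×10^-5 K/W
R_extruded polystyrene = L/(kA) = 0.09/(0.0257×7.76) = 0.4513 K/W
R_aluminium = L/(kA) = 0.0033/(204×7.76) = 2.085×10^-6 K/W
R_outer film = 1/(h_o·A) = 1/(16.1×7.76) = 0.008004 K/W
R_total = 0.4704 K/W
Q = ΔT / R_total = 36 / 0.4704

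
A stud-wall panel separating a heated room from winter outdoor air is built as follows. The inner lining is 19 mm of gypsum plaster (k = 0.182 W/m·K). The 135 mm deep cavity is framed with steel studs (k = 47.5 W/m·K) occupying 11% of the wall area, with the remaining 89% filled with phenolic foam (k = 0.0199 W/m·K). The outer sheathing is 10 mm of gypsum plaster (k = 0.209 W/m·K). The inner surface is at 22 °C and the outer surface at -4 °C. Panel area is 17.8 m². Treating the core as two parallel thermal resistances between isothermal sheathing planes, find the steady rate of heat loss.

Q ≈ 2600 W

Sheathing layers in series; stud and cavity paths in parallel between them.
R_inner = 0.019/(0.182×17.8) = 0.005865 K/W
R_stud  = 0.135/(47.5×0.11×17.8) = 0.001452 K/W
R_cav   = 0.135/(0.0199×0.89×17.8) = 0.4282 K/W
1/R_core = 1/R_stud + 1/R_cav → R_core = 0.001447 K/W
R_outer = 0.01/(0.209×17.8) = 0.002688 K/W
R_total = 0.01 K/W
Q = ΔT/R_total = 26/0.01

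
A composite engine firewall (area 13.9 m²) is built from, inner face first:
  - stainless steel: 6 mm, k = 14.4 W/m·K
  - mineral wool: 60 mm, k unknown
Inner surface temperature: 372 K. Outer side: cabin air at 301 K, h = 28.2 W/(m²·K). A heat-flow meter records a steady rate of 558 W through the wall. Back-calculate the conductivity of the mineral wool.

k ≈ 0.0346 W/(m·K)

Thermal resistances in series:
R_stainless steel = L/(kA) = 0.006/(14.4×13.9) = 2.998×10^-5 K/W
R_outer film = 1/(h_o·A) = 1/(28.2×13.9) = 0.002551 K/W
Sum of known resistances R_other = 0.002581 K/W
Total R = ΔT/Q = 71/558 = 0.1272 K/W
R_mineral wool = R_total − R_other = 0.1247 K/W
k = L/(R·A) = 0.06/(0.1247×13.9)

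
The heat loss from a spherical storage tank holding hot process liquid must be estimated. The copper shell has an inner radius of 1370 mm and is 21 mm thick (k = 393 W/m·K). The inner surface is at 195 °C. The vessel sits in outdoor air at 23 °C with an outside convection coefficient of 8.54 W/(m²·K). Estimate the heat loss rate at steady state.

Q ≈ 35700 W

Spherical conduction: R = (1/r_in − 1/r_out)/(4πk) per layer; series-sum.
R_copper shell = (1/1.37 − 1/1.391)/(4π×393) = 2.231×10^-6 K/W
R_outer film = 1/(h·4πr_o²) = 1/(8.54×4π×1.391²) = 0.004816 K/W
R_total = 0.004818 K/W
Q = ΔT/R_total = 172/0.004818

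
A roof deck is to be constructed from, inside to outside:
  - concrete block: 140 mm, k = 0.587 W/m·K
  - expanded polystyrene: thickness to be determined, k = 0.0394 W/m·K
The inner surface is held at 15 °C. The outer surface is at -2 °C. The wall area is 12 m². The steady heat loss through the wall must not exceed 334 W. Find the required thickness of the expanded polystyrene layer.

L ≈ 14.7 mm

Series thermal resistances:
R_concrete block = L/(kA) = 0.14/(0.587×12) = 0.01988 K/W
Sum of the known resistances R_other = 0.01988 K/W
Required total resistance R_tot = ΔT/Q_allow = 17/334 = 0.0509 K/W
R_expanded polystyrene = R_tot − R_other = 0.03102 K/W
L = R·k·A = 0.03102×0.0394×12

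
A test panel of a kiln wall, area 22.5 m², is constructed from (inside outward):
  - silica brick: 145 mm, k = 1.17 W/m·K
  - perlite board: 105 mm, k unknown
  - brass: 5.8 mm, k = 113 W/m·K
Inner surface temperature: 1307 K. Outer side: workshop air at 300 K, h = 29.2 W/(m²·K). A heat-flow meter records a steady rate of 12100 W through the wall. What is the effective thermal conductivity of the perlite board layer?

k ≈ 0.0612 W/(m·K)

Thermal resistances in series:
R_silica brick = L/(kA) = 0.145/(1.17×22.5) = 0.005508 K/W
R_brass = L/(kA) = 0.0058/(113×22.5) = 2.281×10^-6 K/W
R_outer film = 1/(h_o·A) = 1/(29.2×22.5) = 0.001522 K/W
Sum of known resistances R_other = 0.007032 K/W
Total R = ΔT/Q = 1007/12100 = 0.08322 K/W
R_perlite board = R_total − R_other = 0.07619 K/W
k = L/(R·A) = 0.105/(0.07619×22.5)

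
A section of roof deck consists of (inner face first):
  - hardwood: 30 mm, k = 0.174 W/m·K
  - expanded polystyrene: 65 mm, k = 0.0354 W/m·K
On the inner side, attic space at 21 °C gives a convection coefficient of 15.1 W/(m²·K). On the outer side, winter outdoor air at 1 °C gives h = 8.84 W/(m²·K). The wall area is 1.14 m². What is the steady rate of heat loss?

Thermal resistances in series:
R_inner film = 1/(h_i·A) = 1/(15.1×1.14) = 0.05809 K/W
R_hardwood = L/(kA) = 0.03/(0.174×1.14) = 0.1512 K/W
R_expanded polystyrene = L/(kA) = 0.065/(0.0354×1.14) = 1.611 K/W
R_outer film = 1/(h_o·A) = 1/(8.84×1.14) = 0.09923 K/W
R_total = 1.919 K/W
Q = ΔT / R_total = 20 / 1.919

Q ≈ 10.4 W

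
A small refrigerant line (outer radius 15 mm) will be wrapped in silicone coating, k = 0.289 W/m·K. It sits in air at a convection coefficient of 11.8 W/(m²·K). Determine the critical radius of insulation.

r_cr ≈ 24.5 mm

For a cylinder r_cr = k/h = 0.289/11.8
r_cr = 24.5 mm; since the bare radius (15 mm) is below r_cr, adding a thin layer of insulation will *increase* heat loss.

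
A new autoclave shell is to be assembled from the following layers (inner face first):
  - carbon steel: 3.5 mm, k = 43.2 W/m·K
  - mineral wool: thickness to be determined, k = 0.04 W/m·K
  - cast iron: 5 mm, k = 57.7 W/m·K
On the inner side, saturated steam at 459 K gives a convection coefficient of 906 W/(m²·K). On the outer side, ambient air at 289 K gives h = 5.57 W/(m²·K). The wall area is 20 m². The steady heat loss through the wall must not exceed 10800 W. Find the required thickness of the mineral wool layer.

Using the resistance-network approach (series):
R_inner film = 1/(h_i·A) = 1/(906×20) = 5.519×10^-5 K/W
R_carbon steel = L/(kA) = 0.0035/(43.2×20) = 4.051×10^-6 K/W
R_cast iron = L/(kA) = 0.005/(57.7×20) = 4.333×10^-6 K/W
R_outer film = 1/(h_o·A) = 1/(5.57×20) = 0.008977 K/W
Sum of the known resistances R_other = 0.00904 K/W
Required total resistance R_tot = ΔT/Q_allow = 170/10800 = 0.01574 K/W
R_mineral wool = R_tot − R_other = 0.006701 K/W
L = R·k·A = 0.006701×0.04×20

L ≈ 5.36 mm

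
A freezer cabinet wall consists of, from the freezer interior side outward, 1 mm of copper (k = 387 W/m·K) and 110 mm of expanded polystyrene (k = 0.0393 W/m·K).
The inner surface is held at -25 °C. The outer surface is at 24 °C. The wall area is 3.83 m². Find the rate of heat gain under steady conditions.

Q ≈ 67 W

Thermal resistances in series:
R_copper = L/(kA) = 0.001/(387×3.83) = 6.747×10^-7 K/W
R_expanded polystyrene = L/(kA) = 0.11/(0.0393×3.83) = 0.7308 K/W
R_total = 0.7308 K/W
Q = ΔT / R_total = 49 / 0.7308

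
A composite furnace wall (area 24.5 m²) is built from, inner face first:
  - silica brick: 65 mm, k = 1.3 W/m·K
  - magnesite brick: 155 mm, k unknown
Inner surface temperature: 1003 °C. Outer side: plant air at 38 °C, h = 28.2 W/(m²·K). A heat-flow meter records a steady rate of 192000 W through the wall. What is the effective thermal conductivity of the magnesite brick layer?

Series thermal resistances:
R_silica brick = L/(kA) = 0.065/(1.3×24.5) = 0.002041 K/W
R_outer film = 1/(h_o·A) = 1/(28.2×24.5) = 0.001447 K/W
Sum of known resistances R_other = 0.003488 K/W
Total R = ΔT/Q = 965/192000 = 0.005026 K/W
R_magnesite brick = R_total − R_other = 0.001538 K/W
k = L/(R·A) = 0.155/(0.001538×24.5)

k ≈ 4.11 W/(m·K)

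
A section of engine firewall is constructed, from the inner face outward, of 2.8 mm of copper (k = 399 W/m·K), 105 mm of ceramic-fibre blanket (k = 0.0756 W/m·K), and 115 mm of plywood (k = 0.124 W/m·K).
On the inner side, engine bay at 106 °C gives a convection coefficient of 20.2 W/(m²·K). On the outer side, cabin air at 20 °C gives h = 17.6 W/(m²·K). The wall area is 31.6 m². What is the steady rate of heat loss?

Series thermal resistances:
R_inner film = 1/(h_i·A) = 1/(20.2×31.6) = 0.001567 K/W
R_copper = L/(kA) = 0.0028/(399×31.6) = 2.221×10^-7 K/W
R_ceramic-fibre blanket = L/(kA) = 0.105/(0.0756×31.6) = 0.04395 K/W
R_plywood = L/(kA) = 0.115/(0.124×31.6) = 0.02935 K/W
R_outer film = 1/(h_o·A) = 1/(17.6×31.6) = 0.001798 K/W
R_total = 0.07667 K/W
Q = ΔT / R_total = 86 / 0.07667

Q ≈ 1120 W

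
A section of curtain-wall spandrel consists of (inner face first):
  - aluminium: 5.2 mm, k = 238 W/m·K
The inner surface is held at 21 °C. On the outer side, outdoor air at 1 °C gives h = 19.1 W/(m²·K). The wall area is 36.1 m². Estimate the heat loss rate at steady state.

Q ≈ 13800 W

Model the wall as resistances in series:
R_aluminium = L/(kA) = 0.0052/(238×36.1) = 6.052×10^-7 K/W
R_outer film = 1/(h_o·A) = 1/(19.1×36.1) = 0.00145 K/W
R_total = 0.001451 K/W
Q = ΔT / R_total = 20 / 0.001451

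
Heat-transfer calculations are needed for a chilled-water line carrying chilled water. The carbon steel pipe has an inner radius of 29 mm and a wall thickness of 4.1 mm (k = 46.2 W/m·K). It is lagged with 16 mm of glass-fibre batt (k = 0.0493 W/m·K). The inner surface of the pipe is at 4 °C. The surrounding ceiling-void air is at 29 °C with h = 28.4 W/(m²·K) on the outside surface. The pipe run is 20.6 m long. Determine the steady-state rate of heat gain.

Q ≈ 371 W

Per-layer cylindrical resistances, series-summed:
R_carbon steel pipe wall = ln(33.1/29)/(2π×46.2×20.6) = 2.211×10^-5 K/W
R_glass-fibre batt = ln(49.1/33.1)/(2π×0.0493×20.6) = 0.0618 K/W
R_outer film = 1/(h_o·2πr_oL) = 1/(28.4×2π×0.0491×20.6) = 0.005541 K/W
R_total = 0.06736 K/W
Q = ΔT/R_total = 25/0.06736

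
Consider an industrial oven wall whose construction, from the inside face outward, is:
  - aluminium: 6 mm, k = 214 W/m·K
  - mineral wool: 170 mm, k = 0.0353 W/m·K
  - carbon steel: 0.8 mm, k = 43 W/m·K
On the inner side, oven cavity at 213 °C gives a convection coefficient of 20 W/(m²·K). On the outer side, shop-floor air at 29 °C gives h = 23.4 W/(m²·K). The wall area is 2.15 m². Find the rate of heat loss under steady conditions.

Q ≈ 80.6 W

Model the wall as resistances in series:
R_inner film = 1/(h_i·A) = 1/(20×2.15) = 0.02326 K/W
R_aluminium = L/(kA) = 0.006/(214×2.15) = 1.304×10^-5 K/W
R_mineral wool = L/(kA) = 0.17/(0.0353×2.15) = 2.24 K/W
R_carbon steel = L/(kA) = 0.0008/(43×2.15) = 8.653×10^-6 K/W
R_outer film = 1/(h_o·A) = 1/(23.4×2.15) = 0.01988 K/W
R_total = 2.283 K/W
Q = ΔT / R_total = 184 / 2.283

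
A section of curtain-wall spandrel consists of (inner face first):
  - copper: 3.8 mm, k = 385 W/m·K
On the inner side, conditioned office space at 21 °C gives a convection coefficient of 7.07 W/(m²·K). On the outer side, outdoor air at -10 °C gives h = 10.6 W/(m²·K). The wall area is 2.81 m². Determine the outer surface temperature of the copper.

Thermal resistances in series:
R_inner film = 1/(h_i·A) = 1/(7.07×2.81) = 0.05034 K/W
R_copper = L/(kA) = 0.0038/(385×2.81) = 3.513×10^-6 K/W
R_outer film = 1/(h_o·A) = 1/(10.6×2.81) = 0.03357 K/W
R_total = 0.08391 K/W;  Q = ΔT/R_total = 31/0.08391 = 369.4 W
T_interface = T_inner − Q·ΣR(inner→interface) = 21 − 369×0.05034

T ≈ 2.4 °C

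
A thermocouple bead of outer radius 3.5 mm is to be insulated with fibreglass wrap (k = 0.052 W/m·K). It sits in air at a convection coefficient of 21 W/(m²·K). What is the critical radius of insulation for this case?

For a sphere r_cr = 2k/h = 2×0.052/21
r_cr = 4.95 mm; since the bare radius (3.5 mm) is below r_cr, adding a thin layer of insulation will *increase* heat loss.

r_cr ≈ 4.95 mm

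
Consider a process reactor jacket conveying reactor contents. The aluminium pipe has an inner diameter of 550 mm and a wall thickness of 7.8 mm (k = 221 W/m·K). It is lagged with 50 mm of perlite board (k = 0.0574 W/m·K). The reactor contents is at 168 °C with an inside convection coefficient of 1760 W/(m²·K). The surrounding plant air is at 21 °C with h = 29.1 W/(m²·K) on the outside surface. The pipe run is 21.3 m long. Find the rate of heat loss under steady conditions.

Per-layer cylindrical resistances, series-summed:
R_inner film = 1/(h_i·2πr₁L) = 1/(1760×2π×0.275×21.3) = 1.544×10^-5 K/W
R_aluminium pipe wall = ln(282.8/275)/(2π×221×21.3) = 9.456×10^-7 K/W
R_perlite board = ln(332.8/282.8)/(2π×0.0574×21.3) = 0.02119 K/W
R_outer film = 1/(h_o·2πr_oL) = 1/(29.1×2π×0.3328×21.3) = 7.716×10^-4 K/W
R_total = 0.02198 K/W
Q = ΔT/R_total = 147/0.02198

Q ≈ 6690 W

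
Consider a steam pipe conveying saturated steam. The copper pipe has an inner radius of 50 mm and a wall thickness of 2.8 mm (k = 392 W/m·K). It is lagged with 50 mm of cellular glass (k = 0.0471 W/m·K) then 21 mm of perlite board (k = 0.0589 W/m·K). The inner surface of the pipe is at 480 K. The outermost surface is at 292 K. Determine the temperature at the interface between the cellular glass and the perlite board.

T ≈ 326 K

Cylindrical conduction, so R = ln(r₂/r₁)/(2πkL) per layer, in series:
R_copper pipe wall = ln(52.8/50)/(2π×392×1) = 2.212×10^-5 K/W
R_cellular glass = ln(102.8/52.8)/(2π×0.0471×1) = 2.251 K/W
R_perlite board = ln(123.8/102.8)/(2π×0.0589×1) = 0.5023 K/W
R_total = 2.754 K/W
Q = ΔT/R_total = 188/2.754
Q = 68.3 W/m
T_interface = T_inner − Q·ΣR(inner→interface) = 480 − 68.3×2.251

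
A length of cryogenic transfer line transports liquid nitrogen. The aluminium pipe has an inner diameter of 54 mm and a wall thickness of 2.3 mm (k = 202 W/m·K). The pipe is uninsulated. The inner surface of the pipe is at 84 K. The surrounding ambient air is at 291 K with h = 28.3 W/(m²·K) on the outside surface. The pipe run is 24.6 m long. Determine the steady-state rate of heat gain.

Cylindrical conduction, so R = ln(r₂/r₁)/(2πkL) per layer, in series:
R_aluminium pipe wall = ln(29.3/27)/(2π×202×24.6) = 2.618×10^-6 K/W
R_outer film = 1/(h_o·2πr_oL) = 1/(28.3×2π×0.0293×24.6) = 0.007802 K/W
R_total = 0.007805 K/W
Q = ΔT/R_total = 207/0.007805

Q ≈ 26500 W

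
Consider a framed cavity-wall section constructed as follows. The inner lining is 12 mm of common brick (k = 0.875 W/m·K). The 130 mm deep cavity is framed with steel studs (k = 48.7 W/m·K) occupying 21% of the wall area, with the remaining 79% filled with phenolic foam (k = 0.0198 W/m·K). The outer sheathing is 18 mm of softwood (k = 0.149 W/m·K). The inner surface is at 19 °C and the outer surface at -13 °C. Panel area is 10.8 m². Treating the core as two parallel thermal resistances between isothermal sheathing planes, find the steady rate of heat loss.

Sheathing layers in series; stud and cavity paths in parallel between them.
R_inner = 0.012/(0.875×10.8) = 0.00127 K/W
R_stud  = 0.13/(48.7×0.21×10.8) = 0.001177 K/W
R_cav   = 0.13/(0.0198×0.79×10.8) = 0.7695 K/W
1/R_core = 1/R_stud + 1/R_cav → R_core = 0.001175 K/W
R_outer = 0.018/(0.149×10.8) = 0.01119 K/W
R_total = 0.01363 K/W
Q = ΔT/R_total = 32/0.01363

Q ≈ 2350 W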